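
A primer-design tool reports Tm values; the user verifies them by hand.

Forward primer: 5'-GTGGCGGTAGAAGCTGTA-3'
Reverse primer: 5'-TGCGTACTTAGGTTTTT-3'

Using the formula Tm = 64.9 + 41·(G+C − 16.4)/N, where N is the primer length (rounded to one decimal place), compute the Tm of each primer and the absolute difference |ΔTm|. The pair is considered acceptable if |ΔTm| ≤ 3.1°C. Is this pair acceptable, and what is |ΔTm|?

Forward: G+C = 10, N = 18 → Tm = 64.9 + 41·(10 − 16.4)/18 = 50.3°C.
Reverse: G+C = 6, N = 17 → Tm = 64.9 + 41·(6 − 16.4)/17 = 39.8°C.
|ΔTm| = |50.3 − 39.8| = 10.5°C, > 3.1°C.

|ΔTm| = 10.5°C; the pair is not acceptable.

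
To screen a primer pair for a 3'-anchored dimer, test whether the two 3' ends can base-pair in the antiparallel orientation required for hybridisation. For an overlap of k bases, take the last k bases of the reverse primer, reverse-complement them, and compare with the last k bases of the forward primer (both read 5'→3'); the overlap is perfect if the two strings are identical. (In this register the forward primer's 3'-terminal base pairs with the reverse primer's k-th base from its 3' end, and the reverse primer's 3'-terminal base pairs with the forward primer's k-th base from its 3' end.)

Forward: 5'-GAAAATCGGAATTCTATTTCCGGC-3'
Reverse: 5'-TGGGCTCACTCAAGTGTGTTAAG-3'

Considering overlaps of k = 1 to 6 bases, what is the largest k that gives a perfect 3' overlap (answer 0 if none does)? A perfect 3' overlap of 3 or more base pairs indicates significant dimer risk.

Longest perfect overlap: 1 complementary base pair; below the dimer-risk threshold (threshold 3).

Last 6 bases (5'→3') — forward …TCCGGC, reverse …GTTAAG.
Reverse complement of the reverse primer's last 6 bases: CTTAAC; its first k bases are the reverse complement of the reverse primer's last k bases, so a perfect k-base overlap needs the forward primer's last k bases to equal them.
Comparing (forward last k vs required): k=1: C vs C ✓; k=2: GC vs CT ✗; k=3: GGC vs CTT ✗; k=4: CGGC vs CTTA ✗; k=5: CCGGC vs CTTAA ✗; k=6: TCCGGC vs CTTAAC ✗.
Only k = 1 is perfect, so the longest perfect 3' overlap is 1.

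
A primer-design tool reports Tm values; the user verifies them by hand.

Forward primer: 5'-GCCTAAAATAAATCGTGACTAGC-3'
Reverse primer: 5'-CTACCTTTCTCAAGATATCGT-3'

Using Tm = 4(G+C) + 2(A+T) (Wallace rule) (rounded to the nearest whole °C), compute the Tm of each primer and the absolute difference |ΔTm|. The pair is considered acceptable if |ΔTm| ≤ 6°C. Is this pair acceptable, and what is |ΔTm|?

|ΔTm| = 6°C; the pair is acceptable.

Forward: A=9 T=5 G=4 C=5 → Tm = 2·14 + 4·9 = 64°C.
Reverse: A=5 T=8 G=2 C=6 → Tm = 2·13 + 4·8 = 58°C.
|ΔTm| = |64 − 58| = 6°C, ≤ 6°C.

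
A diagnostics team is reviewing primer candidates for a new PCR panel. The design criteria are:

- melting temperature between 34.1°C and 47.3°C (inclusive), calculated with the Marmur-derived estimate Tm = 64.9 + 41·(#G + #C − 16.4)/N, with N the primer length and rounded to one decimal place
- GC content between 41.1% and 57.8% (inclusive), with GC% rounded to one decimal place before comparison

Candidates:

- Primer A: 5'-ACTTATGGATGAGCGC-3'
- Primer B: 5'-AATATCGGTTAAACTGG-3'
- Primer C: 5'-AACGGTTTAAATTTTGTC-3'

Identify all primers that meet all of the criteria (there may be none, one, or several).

Primer A (16 nt, A=4 T=4 G=5 C=3): Tm = 64.9 + 41·(8 − 16.4)/16 = 43.4°C ✓; GC 8/16 = 50.0% ✓ — passes.
Primer B (17 nt, A=6 T=5 G=4 C=2): Tm = 64.9 + 41·(6 − 16.4)/17 = 39.8°C ✓; GC 6/17 = 35.3%, outside 41.1–57.8% ✗ — fails.
Primer C (18 nt, A=5 T=8 G=3 C=2): Tm = 64.9 + 41·(5 − 16.4)/18 = 38.9°C ✓; GC 5/18 = 27.8%, outside 41.1–57.8% ✗ — fails.

Primer A only.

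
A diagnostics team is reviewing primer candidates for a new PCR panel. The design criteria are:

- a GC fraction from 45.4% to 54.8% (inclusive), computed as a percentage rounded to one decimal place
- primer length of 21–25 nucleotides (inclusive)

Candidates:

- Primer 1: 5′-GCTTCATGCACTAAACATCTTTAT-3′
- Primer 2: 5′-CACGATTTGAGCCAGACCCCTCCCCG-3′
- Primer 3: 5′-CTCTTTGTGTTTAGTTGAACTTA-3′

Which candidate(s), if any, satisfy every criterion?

None of the candidates satisfy all criteria.

Primer 1 (24 nt, A=7 T=9 G=2 C=6): GC 8/24 = 33.3%, outside 45.4–54.8% ✗; length 24 ✓ — fails.
Primer 2 (26 nt, A=5 T=4 G=5 C=12): GC 17/26 = 65.4%, outside 45.4–54.8% ✗; length 26, outside 21–25 ✗ — fails.
Primer 3 (23 nt, A=4 T=12 G=4 C=3): GC 7/23 = 30.4%, outside 45.4–54.8% ✗; length 23 ✓ — fails.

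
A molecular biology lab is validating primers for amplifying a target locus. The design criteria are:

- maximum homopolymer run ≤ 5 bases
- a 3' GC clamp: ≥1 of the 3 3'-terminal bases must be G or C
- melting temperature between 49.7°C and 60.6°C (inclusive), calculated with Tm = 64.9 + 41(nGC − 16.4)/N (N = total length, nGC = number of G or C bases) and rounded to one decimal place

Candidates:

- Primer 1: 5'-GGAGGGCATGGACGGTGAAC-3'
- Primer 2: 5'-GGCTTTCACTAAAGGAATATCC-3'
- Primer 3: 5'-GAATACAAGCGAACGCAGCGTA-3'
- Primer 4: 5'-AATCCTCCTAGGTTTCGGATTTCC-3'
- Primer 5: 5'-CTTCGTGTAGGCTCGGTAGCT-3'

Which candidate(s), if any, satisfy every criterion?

Primer 1 (20 nt, A=5 T=2 G=10 C=3): longest run = 3 ✓; 3' end AAC has 1 G/C ✓; Tm = 64.9 + 41·(13 − 16.4)/20 = 57.9°C ✓ — passes.
Primer 2 (22 nt, A=7 T=6 G=4 C=5): longest run = 3 ✓; 3' end TCC has 2 G/C ✓; Tm = 64.9 + 41·(9 − 16.4)/22 = 51.1°C ✓ — passes.
Primer 3 (22 nt, A=9 T=2 G=6 C=5): longest run = 2 ✓; 3' end GTA has 1 G/C ✓; Tm = 64.9 + 41·(11 − 16.4)/22 = 54.8°C ✓ — passes.
Primer 4 (24 nt, A=4 T=9 G=4 C=7): longest run = 3 ✓; 3' end TCC has 2 G/C ✓; Tm = 64.9 + 41·(11 − 16.4)/24 = 55.7°C ✓ — passes.
Primer 5 (21 nt, A=2 T=7 G=7 C=5): longest run = 2 ✓; 3' end GCT has 2 G/C ✓; Tm = 64.9 + 41·(12 − 16.4)/21 = 56.3°C ✓ — passes.

Primer 1, Primer 2, Primer 3, Primer 4 and Primer 5.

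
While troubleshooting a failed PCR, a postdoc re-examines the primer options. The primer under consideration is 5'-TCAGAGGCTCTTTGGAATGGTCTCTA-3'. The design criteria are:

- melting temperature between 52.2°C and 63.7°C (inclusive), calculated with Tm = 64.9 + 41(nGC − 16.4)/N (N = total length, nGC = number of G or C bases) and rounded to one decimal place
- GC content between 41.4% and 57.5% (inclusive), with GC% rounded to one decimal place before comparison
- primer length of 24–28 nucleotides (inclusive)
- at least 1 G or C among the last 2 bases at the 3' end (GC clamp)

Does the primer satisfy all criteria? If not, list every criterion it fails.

Fails: GC clamp.

Base counts: A=5, T=9, G=7, C=5 (length 26).
Tm: Tm = 64.9 + 41·(12 − 16.4)/26 = 58.0°C ✓
GC content: GC 12/26 = 46.2% ✓
length: length 26 ✓
GC clamp: 3' end TA has 0 G/C, need ≥1 ✗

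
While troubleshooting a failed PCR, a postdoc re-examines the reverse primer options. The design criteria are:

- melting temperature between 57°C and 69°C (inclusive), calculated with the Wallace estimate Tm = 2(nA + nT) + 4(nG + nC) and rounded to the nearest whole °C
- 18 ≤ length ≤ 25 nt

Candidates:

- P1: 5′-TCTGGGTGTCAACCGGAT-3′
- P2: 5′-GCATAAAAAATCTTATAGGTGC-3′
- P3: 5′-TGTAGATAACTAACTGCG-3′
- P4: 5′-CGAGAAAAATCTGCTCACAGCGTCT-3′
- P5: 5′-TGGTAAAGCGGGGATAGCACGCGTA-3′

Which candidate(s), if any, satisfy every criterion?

P1 (18 nt, A=3 T=5 G=6 C=4): Tm = 2·8 + 4·10 = 56°C, outside 57–69°C ✗; length 18 ✓ — fails.
P2 (22 nt, A=9 T=6 G=4 C=3): Tm = 2·15 + 4·7 = 58°C ✓; length 22 ✓ — passes.
P3 (18 nt, A=6 T=5 G=4 C=3): Tm = 2·11 + 4·7 = 50°C, outside 57–69°C ✗; length 18 ✓ — fails.
P4 (25 nt, A=8 T=5 G=5 C=7): Tm = 2·13 + 4·12 = 74°C, outside 57–69°C ✗; length 25 ✓ — fails.
P5 (25 nt, A=7 T=4 G=10 C=4): Tm = 2·11 + 4·14 = 78°C, outside 57–69°C ✗; length 25 ✓ — fails.

P2 only.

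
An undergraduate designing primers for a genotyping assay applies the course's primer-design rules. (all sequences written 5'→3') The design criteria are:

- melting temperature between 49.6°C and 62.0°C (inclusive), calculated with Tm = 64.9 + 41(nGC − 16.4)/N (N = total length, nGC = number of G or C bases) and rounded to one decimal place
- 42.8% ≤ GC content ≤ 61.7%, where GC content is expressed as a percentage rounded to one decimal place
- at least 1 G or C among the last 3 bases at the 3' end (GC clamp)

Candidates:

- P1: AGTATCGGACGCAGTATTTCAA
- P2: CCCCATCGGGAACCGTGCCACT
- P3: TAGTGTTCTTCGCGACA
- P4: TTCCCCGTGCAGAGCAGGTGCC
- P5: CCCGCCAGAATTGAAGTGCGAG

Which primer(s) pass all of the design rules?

P1 (22 nt, A=7 T=6 G=5 C=4): Tm = 64.9 + 41·(9 − 16.4)/22 = 51.1°C ✓; GC 9/22 = 40.9%, outside 42.8–61.7% ✗; 3' end CAA has 1 G/C ✓ — fails.
P2 (22 nt, A=4 T=3 G=5 C=10): Tm = 64.9 + 41·(15 − 16.4)/22 = 62.3°C, outside 49.6–62.0°C ✗; GC 15/22 = 68.2%, outside 42.8–61.7% ✗; 3' end ACT has 1 G/C ✓ — fails.
P3 (17 nt, A=3 T=6 G=4 C=4): Tm = 64.9 + 41·(8 − 16.4)/17 = 44.6°C, outside 49.6–62.0°C ✗; GC 8/17 = 47.1% ✓; 3' end ACA has 1 G/C ✓ — fails.
P4 (22 nt, A=3 T=4 G=7 C=8): Tm = 64.9 + 41·(15 − 16.4)/22 = 62.3°C, outside 49.6–62.0°C ✗; GC 15/22 = 68.2%, outside 42.8–61.7% ✗; 3' end GCC has 3 G/C ✓ — fails.
P5 (22 nt, A=6 T=3 G=7 C=6): Tm = 64.9 + 41·(13 − 16.4)/22 = 58.6°C ✓; GC 13/22 = 59.1% ✓; 3' end GAG has 2 G/C ✓ — passes.

P5 only.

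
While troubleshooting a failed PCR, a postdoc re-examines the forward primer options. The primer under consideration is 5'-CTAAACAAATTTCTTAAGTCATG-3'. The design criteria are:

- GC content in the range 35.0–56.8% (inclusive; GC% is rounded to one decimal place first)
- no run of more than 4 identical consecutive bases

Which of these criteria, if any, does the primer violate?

Base counts: A=9, T=8, G=2, C=4 (length 23).
GC content: GC 6/23 = 26.1%, outside 35.0–56.8% ✗
homopolymer run: longest run = 3 ✓

Fails: GC content.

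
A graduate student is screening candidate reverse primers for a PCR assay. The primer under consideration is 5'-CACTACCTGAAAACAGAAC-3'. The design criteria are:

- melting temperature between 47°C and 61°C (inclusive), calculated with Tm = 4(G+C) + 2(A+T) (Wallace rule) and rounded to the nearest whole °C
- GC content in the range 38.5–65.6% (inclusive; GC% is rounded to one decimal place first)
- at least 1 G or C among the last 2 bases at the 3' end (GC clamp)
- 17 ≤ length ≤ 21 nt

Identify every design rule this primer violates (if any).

Meets all criteria.

Base counts: A=9, T=2, G=2, C=6 (length 19).
Tm: Tm = 2·11 + 4·8 = 54°C ✓
GC content: GC 8/19 = 42.1% ✓
GC clamp: 3' end AC has 1 G/C ✓
length: length 19 ✓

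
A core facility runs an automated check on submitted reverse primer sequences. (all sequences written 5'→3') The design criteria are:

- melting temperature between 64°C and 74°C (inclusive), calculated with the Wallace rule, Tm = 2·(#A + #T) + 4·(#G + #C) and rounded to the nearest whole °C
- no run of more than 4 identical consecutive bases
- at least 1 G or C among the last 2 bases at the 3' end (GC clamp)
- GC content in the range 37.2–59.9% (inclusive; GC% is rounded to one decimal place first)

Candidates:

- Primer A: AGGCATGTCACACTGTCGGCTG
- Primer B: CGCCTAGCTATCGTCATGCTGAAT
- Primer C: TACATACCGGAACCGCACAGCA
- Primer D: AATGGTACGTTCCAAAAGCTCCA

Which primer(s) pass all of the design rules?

Primer A (22 nt, A=4 T=5 G=7 C=6): Tm = 2·9 + 4·13 = 70°C ✓; longest run = 2 ✓; 3' end TG has 1 G/C ✓; GC 13/22 = 59.1% ✓ — passes.
Primer B (24 nt, A=5 T=7 G=5 C=7): Tm = 2·12 + 4·12 = 72°C ✓; longest run = 2 ✓; 3' end AT has 0 G/C, need ≥1 ✗; GC 12/24 = 50.0% ✓ — fails.
Primer C (22 nt, A=8 T=2 G=4 C=8): Tm = 2·10 + 4·12 = 68°C ✓; longest run = 2 ✓; 3' end CA has 1 G/C ✓; GC 12/22 = 54.5% ✓ — passes.
Primer D (23 nt, A=8 T=5 G=4 C=6): Tm = 2·13 + 4·10 = 66°C ✓; longest run = 4 ✓; 3' end CA has 1 G/C ✓; GC 10/23 = 43.5% ✓ — passes.

Primer A, Primer C and Primer D.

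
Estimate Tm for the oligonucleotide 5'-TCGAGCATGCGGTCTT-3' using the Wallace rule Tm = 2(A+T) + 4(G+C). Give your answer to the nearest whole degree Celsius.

50°C

Base counts: A=2, T=5, G=5, C=4 (length 16).
Tm = 2·(2+5) + 4·(5+4) = 2·7 + 4·9 = 14 + 36 = 50°C.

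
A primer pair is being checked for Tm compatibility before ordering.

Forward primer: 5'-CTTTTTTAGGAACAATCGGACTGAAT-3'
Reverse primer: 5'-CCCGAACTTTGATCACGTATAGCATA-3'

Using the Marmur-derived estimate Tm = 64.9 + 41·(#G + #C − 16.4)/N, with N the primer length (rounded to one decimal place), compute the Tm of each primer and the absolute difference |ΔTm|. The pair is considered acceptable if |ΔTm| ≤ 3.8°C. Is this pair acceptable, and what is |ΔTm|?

|ΔTm| = 3.2°C; the pair is acceptable.

Forward: G+C = 9, N = 26 → Tm = 64.9 + 41·(9 − 16.4)/26 = 53.2°C.
Reverse: G+C = 11, N = 26 → Tm = 64.9 + 41·(11 − 16.4)/26 = 56.4°C.
|ΔTm| = |53.2 − 56.4| = 3.2°C, ≤ 3.8°C.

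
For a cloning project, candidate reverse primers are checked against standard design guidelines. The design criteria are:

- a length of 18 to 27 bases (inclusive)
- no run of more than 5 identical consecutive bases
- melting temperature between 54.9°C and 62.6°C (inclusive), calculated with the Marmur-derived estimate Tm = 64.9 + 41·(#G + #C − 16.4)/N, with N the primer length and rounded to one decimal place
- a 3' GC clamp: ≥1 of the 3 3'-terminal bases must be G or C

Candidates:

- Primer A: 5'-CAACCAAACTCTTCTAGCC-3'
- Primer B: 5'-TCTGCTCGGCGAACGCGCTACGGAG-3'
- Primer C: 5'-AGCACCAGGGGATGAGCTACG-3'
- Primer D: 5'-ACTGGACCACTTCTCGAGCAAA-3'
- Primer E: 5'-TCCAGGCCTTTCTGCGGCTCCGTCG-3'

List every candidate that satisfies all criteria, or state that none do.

Primer A (19 nt, A=6 T=4 G=1 C=8): length 19 ✓; longest run = 3 ✓; Tm = 64.9 + 41·(9 − 16.4)/19 = 48.9°C, outside 54.9–62.6°C ✗; 3' end GCC has 3 G/C ✓ — fails.
Primer B (25 nt, A=4 T=4 G=9 C=8): length 25 ✓; longest run = 2 ✓; Tm = 64.9 + 41·(17 − 16.4)/25 = 65.9°C, outside 54.9–62.6°C ✗; 3' end GAG has 2 G/C ✓ — fails.
Primer C (21 nt, A=6 T=2 G=8 C=5): length 21 ✓; longest run = 4 ✓; Tm = 64.9 + 41·(13 − 16.4)/21 = 58.3°C ✓; 3' end ACG has 2 G/C ✓ — passes.
Primer D (22 nt, A=7 T=4 G=4 C=7): length 22 ✓; longest run = 3 ✓; Tm = 64.9 + 41·(11 − 16.4)/22 = 54.8°C, outside 54.9–62.6°C ✗; 3' end AAA has 0 G/C, need ≥1 ✗ — fails.
Primer E (25 nt, A=1 T=7 G=7 C=10): length 25 ✓; longest run = 3 ✓; Tm = 64.9 + 41·(17 − 16.4)/25 = 65.9°C, outside 54.9–62.6°C ✗; 3' end TCG has 2 G/C ✓ — fails.

Primer C only.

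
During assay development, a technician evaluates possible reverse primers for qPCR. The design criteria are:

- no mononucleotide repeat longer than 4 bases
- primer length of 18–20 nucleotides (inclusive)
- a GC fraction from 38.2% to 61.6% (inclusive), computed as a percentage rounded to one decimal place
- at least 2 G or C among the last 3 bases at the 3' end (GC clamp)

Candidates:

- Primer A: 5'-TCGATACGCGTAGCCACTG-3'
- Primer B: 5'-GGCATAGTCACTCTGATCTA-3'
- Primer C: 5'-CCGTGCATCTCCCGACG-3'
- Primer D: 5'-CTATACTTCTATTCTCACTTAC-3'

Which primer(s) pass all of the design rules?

Primer A (19 nt, A=4 T=4 G=5 C=6): longest run = 2 ✓; length 19 ✓; GC 11/19 = 57.9% ✓; 3' end CTG has 2 G/C ✓ — passes.
Primer B (20 nt, A=5 T=6 G=4 C=5): longest run = 2 ✓; length 20 ✓; GC 9/20 = 45.0% ✓; 3' end CTA has 1 G/C, need ≥2 ✗ — fails.
Primer C (17 nt, A=2 T=3 G=4 C=8): longest run = 3 ✓; length 17, outside 18–20 ✗; GC 12/17 = 70.6%, outside 38.2–61.6% ✗; 3' end ACG has 2 G/C ✓ — fails.
Primer D (22 nt, A=5 T=10 G=0 C=7): longest run = 2 ✓; length 22, outside 18–20 ✗; GC 7/22 = 31.8%, outside 38.2–61.6% ✗; 3' end TAC has 1 G/C, need ≥2 ✗ — fails.

Primer A only.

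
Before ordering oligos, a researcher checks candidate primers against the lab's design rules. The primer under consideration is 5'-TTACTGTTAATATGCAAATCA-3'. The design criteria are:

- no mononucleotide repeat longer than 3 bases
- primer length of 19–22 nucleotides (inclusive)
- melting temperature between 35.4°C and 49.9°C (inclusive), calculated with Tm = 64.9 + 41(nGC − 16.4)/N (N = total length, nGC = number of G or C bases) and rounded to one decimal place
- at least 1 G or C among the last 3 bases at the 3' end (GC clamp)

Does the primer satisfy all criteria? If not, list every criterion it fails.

Meets all criteria.

Base counts: A=8, T=8, G=2, C=3 (length 21).
homopolymer run: longest run = 3 ✓
length: length 21 ✓
Tm: Tm = 64.9 + 41·(5 − 16.4)/21 = 42.6°C ✓
GC clamp: 3' end TCA has 1 G/C ✓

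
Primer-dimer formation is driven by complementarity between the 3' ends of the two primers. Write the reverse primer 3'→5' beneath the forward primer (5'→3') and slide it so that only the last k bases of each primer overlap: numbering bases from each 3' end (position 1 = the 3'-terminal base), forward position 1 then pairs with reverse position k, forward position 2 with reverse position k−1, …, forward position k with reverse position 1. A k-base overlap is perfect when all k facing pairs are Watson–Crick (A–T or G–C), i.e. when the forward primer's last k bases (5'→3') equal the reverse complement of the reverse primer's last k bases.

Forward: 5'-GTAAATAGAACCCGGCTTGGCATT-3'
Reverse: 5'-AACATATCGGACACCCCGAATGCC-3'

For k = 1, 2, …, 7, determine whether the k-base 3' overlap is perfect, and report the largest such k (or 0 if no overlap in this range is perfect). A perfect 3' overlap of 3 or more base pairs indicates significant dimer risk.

Longest perfect overlap: 6 complementary base pairs; significant dimer risk (threshold 3).

Last 7 bases (5'→3') — forward …TGGCATT, reverse …GAATGCC.
Reverse complement of the reverse primer's last 7 bases: GGCATTC; its first k bases are the reverse complement of the reverse primer's last k bases, so a perfect k-base overlap needs the forward primer's last k bases to equal them.
Comparing (forward last k vs required): k=1: T vs G ✗; k=2: TT vs GG ✗; k=3: ATT vs GGC ✗; k=4: CATT vs GGCA ✗; k=5: GCATT vs GGCAT ✗; k=6: GGCATT vs GGCATT ✓; k=7: TGGCATT vs GGCATTC ✗.
Only k = 6 is perfect, so the longest perfect 3' overlap is 6.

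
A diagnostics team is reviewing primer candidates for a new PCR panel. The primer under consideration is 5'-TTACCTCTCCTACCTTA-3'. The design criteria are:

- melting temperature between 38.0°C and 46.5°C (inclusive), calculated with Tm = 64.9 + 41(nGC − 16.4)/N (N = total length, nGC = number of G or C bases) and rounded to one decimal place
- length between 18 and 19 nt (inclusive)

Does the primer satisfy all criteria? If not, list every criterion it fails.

Fails: length.

Base counts: A=3, T=7, G=0, C=7 (length 17).
Tm: Tm = 64.9 + 41·(7 − 16.4)/17 = 42.2°C ✓
length: length 17, outside 18–19 ✗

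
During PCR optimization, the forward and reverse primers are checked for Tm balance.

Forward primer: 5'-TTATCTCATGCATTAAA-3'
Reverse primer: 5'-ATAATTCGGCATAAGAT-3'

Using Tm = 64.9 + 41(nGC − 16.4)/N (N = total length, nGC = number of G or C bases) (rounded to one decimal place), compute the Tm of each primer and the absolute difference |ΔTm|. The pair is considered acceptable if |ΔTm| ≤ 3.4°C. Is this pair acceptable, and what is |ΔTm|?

|ΔTm| = 2.4°C; the pair is acceptable.

Forward: G+C = 4, N = 17 → Tm = 64.9 + 41·(4 − 16.4)/17 = 35.0°C.
Reverse: G+C = 5, N = 17 → Tm = 64.9 + 41·(5 − 16.4)/17 = 37.4°C.
|ΔTm| = |35.0 − 37.4| = 2.4°C, ≤ 3.4°C.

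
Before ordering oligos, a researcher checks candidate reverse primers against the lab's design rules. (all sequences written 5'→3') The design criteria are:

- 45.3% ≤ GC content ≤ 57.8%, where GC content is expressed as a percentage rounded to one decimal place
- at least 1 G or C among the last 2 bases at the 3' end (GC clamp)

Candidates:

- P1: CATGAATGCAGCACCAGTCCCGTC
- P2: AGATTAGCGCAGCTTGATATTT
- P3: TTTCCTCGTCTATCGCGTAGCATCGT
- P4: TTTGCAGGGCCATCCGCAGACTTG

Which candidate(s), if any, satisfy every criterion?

P3 only.

P1 (24 nt, A=6 T=4 G=5 C=9): GC 14/24 = 58.3%, outside 45.3–57.8% ✗; 3' end TC has 1 G/C ✓ — fails.
P2 (22 nt, A=6 T=8 G=5 C=3): GC 8/22 = 36.4%, outside 45.3–57.8% ✗; 3' end TT has 0 G/C, need ≥1 ✗ — fails.
P3 (26 nt, A=3 T=10 G=5 C=8): GC 13/26 = 50.0% ✓; 3' end GT has 1 G/C ✓ — passes.
P4 (24 nt, A=4 T=6 G=7 C=7): GC 14/24 = 58.3%, outside 45.3–57.8% ✗; 3' end TG has 1 G/C ✓ — fails.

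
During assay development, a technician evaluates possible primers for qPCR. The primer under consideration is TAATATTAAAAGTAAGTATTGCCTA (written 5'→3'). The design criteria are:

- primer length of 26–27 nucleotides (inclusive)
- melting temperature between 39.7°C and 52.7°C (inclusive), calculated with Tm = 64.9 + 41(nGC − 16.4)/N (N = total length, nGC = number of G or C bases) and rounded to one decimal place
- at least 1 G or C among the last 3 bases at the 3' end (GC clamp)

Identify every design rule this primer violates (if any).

Base counts: A=11, T=9, G=3, C=2 (length 25).
length: length 25, outside 26–27 ✗
Tm: Tm = 64.9 + 41·(5 − 16.4)/25 = 46.2°C ✓
GC clamp: 3' end CTA has 1 G/C ✓

Fails: length.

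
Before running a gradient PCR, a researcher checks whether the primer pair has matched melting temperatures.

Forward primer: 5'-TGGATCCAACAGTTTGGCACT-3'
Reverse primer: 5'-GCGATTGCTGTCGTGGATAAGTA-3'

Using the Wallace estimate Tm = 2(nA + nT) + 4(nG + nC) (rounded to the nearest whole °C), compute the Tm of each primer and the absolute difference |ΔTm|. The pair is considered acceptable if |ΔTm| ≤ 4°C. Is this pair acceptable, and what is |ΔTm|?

|ΔTm| = 6°C; the pair is not acceptable.

Forward: A=5 T=6 G=5 C=5 → Tm = 2·11 + 4·10 = 62°C.
Reverse: A=5 T=7 G=8 C=3 → Tm = 2·12 + 4·11 = 68°C.
|ΔTm| = |62 − 68| = 6°C, > 4°C.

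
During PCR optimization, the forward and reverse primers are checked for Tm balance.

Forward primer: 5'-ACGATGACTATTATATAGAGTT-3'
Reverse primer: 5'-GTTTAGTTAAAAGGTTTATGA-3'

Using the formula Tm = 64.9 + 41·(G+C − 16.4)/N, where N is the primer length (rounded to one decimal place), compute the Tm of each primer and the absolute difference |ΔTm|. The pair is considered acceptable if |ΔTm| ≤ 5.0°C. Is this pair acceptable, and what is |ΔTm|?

|ΔTm| = 2.9°C; the pair is acceptable.

Forward: G+C = 6, N = 22 → Tm = 64.9 + 41·(6 − 16.4)/22 = 45.5°C.
Reverse: G+C = 5, N = 21 → Tm = 64.9 + 41·(5 − 16.4)/21 = 42.6°C.
|ΔTm| = |45.5 − 42.6| = 2.9°C, ≤ 5.0°C.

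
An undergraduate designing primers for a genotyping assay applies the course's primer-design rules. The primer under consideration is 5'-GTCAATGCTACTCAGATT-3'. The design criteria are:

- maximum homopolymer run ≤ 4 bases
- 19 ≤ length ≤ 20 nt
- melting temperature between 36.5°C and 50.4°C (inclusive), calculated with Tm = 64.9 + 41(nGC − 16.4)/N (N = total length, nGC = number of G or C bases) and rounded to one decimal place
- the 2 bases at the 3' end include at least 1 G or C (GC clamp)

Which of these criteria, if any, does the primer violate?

Fails: length, GC clamp.

Base counts: A=5, T=6, G=3, C=4 (length 18).
homopolymer run: longest run = 2 ✓
length: length 18, outside 19–20 ✗
Tm: Tm = 64.9 + 41·(7 − 16.4)/18 = 43.5°C ✓
GC clamp: 3' end TT has 0 G/C, need ≥1 ✗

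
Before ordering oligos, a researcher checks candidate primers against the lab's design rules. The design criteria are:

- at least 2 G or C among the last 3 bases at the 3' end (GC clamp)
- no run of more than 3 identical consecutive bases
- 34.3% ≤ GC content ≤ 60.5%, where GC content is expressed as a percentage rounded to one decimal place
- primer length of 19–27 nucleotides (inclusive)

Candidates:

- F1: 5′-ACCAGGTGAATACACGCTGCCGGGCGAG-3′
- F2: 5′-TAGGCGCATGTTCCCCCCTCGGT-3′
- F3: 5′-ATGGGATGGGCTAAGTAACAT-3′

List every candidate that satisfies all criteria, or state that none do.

F1 (28 nt, A=7 T=3 G=10 C=8): 3' end GAG has 2 G/C ✓; longest run = 3 ✓; GC 18/28 = 64.3%, outside 34.3–60.5% ✗; length 28, outside 19–27 ✗ — fails.
F2 (23 nt, A=2 T=6 G=6 C=9): 3' end GGT has 2 G/C ✓; longest run = 6, exceeds 3 ✗; GC 15/23 = 65.2%, outside 34.3–60.5% ✗; length 23 ✓ — fails.
F3 (21 nt, A=7 T=5 G=7 C=2): 3' end CAT has 1 G/C, need ≥2 ✗; longest run = 3 ✓; GC 9/21 = 42.9% ✓; length 21 ✓ — fails.

None of the candidates satisfy all criteria.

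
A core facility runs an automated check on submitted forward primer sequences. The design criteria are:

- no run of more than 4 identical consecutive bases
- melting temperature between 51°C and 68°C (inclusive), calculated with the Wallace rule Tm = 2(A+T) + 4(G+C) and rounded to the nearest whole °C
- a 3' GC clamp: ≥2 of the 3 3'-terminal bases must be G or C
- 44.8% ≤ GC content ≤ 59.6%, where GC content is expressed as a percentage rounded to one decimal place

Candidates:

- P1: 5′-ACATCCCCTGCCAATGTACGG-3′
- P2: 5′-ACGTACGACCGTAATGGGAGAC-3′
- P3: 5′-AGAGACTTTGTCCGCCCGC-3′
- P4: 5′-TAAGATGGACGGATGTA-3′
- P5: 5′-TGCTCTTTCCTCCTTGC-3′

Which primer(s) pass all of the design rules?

P1, P2 and P5.

P1 (21 nt, A=5 T=4 G=4 C=8): longest run = 4 ✓; Tm = 2·9 + 4·12 = 66°C ✓; 3' end CGG has 3 G/C ✓; GC 12/21 = 57.1% ✓ — passes.
P2 (22 nt, A=7 T=3 G=7 C=5): longest run = 3 ✓; Tm = 2·10 + 4·12 = 68°C ✓; 3' end GAC has 2 G/C ✓; GC 12/22 = 54.5% ✓ — passes.
P3 (19 nt, A=3 T=4 G=5 C=7): longest run = 3 ✓; Tm = 2·7 + 4·12 = 62°C ✓; 3' end CGC has 3 G/C ✓; GC 12/19 = 63.2%, outside 44.8–59.6% ✗ — fails.
P4 (17 nt, A=6 T=4 G=6 C=1): longest run = 2 ✓; Tm = 2·10 + 4·7 = 48°C, outside 51–68°C ✗; 3' end GTA has 1 G/C, need ≥2 ✗; GC 7/17 = 41.2%, outside 44.8–59.6% ✗ — fails.
P5 (17 nt, A=0 T=8 G=2 C=7): longest run = 3 ✓; Tm = 2·8 + 4·9 = 52°C ✓; 3' end TGC has 2 G/C ✓; GC 9/17 = 52.9% ✓ — passes.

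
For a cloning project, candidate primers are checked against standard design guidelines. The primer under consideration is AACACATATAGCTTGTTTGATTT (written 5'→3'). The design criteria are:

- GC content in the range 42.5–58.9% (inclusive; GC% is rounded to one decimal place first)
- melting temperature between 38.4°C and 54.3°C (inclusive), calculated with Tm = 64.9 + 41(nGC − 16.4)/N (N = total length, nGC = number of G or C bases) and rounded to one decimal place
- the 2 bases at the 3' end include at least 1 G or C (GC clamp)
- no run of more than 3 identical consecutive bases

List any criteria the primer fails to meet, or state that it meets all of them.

Fails: GC content, GC clamp.

Base counts: A=7, T=10, G=3, C=3 (length 23).
GC content: GC 6/23 = 26.1%, outside 42.5–58.9% ✗
Tm: Tm = 64.9 + 41·(6 − 16.4)/23 = 46.4°C ✓
GC clamp: 3' end TT has 0 G/C, need ≥1 ✗
homopolymer run: longest run = 3 ✓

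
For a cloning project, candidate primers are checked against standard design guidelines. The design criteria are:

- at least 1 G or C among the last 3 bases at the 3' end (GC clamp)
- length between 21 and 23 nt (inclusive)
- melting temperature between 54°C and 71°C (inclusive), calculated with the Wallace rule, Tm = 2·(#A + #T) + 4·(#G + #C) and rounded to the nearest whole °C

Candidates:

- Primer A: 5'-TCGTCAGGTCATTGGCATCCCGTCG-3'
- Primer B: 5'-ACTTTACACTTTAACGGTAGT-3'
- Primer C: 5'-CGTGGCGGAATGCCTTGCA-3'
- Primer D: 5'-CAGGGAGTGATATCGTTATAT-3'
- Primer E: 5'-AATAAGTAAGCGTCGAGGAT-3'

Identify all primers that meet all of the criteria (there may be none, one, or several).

Primer A (25 nt, A=3 T=7 G=7 C=8): 3' end TCG has 2 G/C ✓; length 25, outside 21–23 ✗; Tm = 2·10 + 4·15 = 80°C, outside 54–71°C ✗ — fails.
Primer B (21 nt, A=6 T=8 G=3 C=4): 3' end AGT has 1 G/C ✓; length 21 ✓; Tm = 2·14 + 4·7 = 56°C ✓ — passes.
Primer C (19 nt, A=3 T=4 G=7 C=5): 3' end GCA has 2 G/C ✓; length 19, outside 21–23 ✗; Tm = 2·7 + 4·12 = 62°C ✓ — fails.
Primer D (21 nt, A=6 T=7 G=6 C=2): 3' end TAT has 0 G/C, need ≥1 ✗; length 21 ✓; Tm = 2·13 + 4·8 = 58°C ✓ — fails.
Primer E (20 nt, A=8 T=4 G=6 C=2): 3' end GAT has 1 G/C ✓; length 20, outside 21–23 ✗; Tm = 2·12 + 4·8 = 56°C ✓ — fails.

Primer B only.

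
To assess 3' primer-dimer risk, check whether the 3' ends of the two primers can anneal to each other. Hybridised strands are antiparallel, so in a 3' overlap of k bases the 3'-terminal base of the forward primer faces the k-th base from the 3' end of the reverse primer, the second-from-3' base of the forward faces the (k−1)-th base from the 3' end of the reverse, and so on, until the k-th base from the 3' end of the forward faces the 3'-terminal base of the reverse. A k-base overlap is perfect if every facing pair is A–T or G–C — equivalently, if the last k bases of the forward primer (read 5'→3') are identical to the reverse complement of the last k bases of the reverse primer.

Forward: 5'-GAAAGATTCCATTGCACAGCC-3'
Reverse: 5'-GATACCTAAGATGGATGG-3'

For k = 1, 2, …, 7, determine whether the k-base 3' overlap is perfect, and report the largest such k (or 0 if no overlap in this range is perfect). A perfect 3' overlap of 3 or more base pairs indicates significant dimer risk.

Longest perfect overlap: 2 complementary base pairs; below the dimer-risk threshold (threshold 3).

Last 7 bases (5'→3') — forward …CACAGCC, reverse …TGGATGG.
Reverse complement of the reverse primer's last 7 bases: CCATCCA; its first k bases are the reverse complement of the reverse primer's last k bases, so a perfect k-base overlap needs the forward primer's last k bases to equal them.
Comparing (forward last k vs required): k=1: C vs C ✓; k=2: CC vs CC ✓; k=3: GCC vs CCA ✗; k=4: AGCC vs CCAT ✗; k=5: CAGCC vs CCATC ✗; k=6: ACAGCC vs CCATCC ✗; k=7: CACAGCC vs CCATCCA ✗.
Perfect overlaps at k = 1, 2; the largest is 2.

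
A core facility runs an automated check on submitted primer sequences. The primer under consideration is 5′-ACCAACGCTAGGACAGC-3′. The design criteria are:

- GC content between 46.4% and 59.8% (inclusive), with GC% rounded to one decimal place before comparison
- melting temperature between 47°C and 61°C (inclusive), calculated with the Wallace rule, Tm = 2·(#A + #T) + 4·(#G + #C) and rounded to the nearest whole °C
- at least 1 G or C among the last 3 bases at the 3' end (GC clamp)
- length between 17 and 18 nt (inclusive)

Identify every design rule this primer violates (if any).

Base counts: A=6, T=1, G=4, C=6 (length 17).
GC content: GC 10/17 = 58.8% ✓
Tm: Tm = 2·7 + 4·10 = 54°C ✓
GC clamp: 3' end AGC has 2 G/C ✓
length: length 17 ✓

Meets all criteria.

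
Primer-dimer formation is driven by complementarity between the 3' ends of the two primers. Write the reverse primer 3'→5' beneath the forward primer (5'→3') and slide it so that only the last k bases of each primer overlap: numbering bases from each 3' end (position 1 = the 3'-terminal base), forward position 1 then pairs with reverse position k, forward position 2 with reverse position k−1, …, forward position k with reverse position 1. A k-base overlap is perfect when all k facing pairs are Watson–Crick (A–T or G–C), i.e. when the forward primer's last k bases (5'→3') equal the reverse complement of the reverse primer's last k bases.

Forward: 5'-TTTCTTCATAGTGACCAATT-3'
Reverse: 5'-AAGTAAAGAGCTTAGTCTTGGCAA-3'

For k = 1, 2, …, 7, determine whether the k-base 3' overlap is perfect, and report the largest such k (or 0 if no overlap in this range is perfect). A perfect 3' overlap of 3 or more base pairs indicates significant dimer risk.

Last 7 bases (5'→3') — forward …ACCAATT, reverse …TTGGCAA.
Reverse complement of the reverse primer's last 7 bases: TTGCCAA; its first k bases are the reverse complement of the reverse primer's last k bases, so a perfect k-base overlap needs the forward primer's last k bases to equal them.
Comparing (forward last k vs required): k=1: T vs T ✓; k=2: TT vs TT ✓; k=3: ATT vs TTG ✗; k=4: AATT vs TTGC ✗; k=5: CAATT vs TTGCC ✗; k=6: CCAATT vs TTGCCA ✗; k=7: ACCAATT vs TTGCCAA ✗.
Perfect overlaps at k = 1, 2; the largest is 2.

Longest perfect overlap: 2 complementary base pairs; below the dimer-risk threshold (threshold 3).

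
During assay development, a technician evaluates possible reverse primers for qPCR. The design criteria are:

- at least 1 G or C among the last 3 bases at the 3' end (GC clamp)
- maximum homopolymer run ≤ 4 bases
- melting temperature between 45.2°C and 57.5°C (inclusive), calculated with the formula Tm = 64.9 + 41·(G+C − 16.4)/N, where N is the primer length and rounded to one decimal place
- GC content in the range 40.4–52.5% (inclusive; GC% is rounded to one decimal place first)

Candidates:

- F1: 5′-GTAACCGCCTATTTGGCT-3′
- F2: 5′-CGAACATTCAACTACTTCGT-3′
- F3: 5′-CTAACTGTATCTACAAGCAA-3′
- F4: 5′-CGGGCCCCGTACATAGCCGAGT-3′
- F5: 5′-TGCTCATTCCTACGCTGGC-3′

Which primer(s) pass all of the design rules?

F1 (18 nt, A=3 T=6 G=4 C=5): 3' end GCT has 2 G/C ✓; longest run = 3 ✓; Tm = 64.9 + 41·(9 − 16.4)/18 = 48.0°C ✓; GC 9/18 = 50.0% ✓ — passes.
F2 (20 nt, A=6 T=6 G=2 C=6): 3' end CGT has 2 G/C ✓; longest run = 2 ✓; Tm = 64.9 + 41·(8 − 16.4)/20 = 47.7°C ✓; GC 8/20 = 40.0%, outside 40.4–52.5% ✗ — fails.
F3 (20 nt, A=8 T=5 G=2 C=5): 3' end CAA has 1 G/C ✓; longest run = 2 ✓; Tm = 64.9 + 41·(7 − 16.4)/20 = 45.6°C ✓; GC 7/20 = 35.0%, outside 40.4–52.5% ✗ — fails.
F4 (22 nt, A=4 T=3 G=7 C=8): 3' end AGT has 1 G/C ✓; longest run = 4 ✓; Tm = 64.9 + 41·(15 − 16.4)/22 = 62.3°C, outside 45.2–57.5°C ✗; GC 15/22 = 68.2%, outside 40.4–52.5% ✗ — fails.
F5 (19 nt, A=2 T=6 G=4 C=7): 3' end GGC has 3 G/C ✓; longest run = 2 ✓; Tm = 64.9 + 41·(11 − 16.4)/19 = 53.2°C ✓; GC 11/19 = 57.9%, outside 40.4–52.5% ✗ — fails.

F1 only.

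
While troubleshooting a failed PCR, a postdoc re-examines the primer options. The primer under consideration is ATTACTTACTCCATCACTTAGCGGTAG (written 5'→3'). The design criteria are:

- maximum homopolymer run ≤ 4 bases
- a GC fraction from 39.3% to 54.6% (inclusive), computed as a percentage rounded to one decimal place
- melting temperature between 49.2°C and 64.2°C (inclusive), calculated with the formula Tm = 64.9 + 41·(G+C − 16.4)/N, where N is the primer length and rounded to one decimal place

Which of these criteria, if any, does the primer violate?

Meets all criteria.

Base counts: A=7, T=9, G=4, C=7 (length 27).
homopolymer run: longest run = 2 ✓
GC content: GC 11/27 = 40.7% ✓
Tm: Tm = 64.9 + 41·(11 − 16.4)/27 = 56.7°C ✓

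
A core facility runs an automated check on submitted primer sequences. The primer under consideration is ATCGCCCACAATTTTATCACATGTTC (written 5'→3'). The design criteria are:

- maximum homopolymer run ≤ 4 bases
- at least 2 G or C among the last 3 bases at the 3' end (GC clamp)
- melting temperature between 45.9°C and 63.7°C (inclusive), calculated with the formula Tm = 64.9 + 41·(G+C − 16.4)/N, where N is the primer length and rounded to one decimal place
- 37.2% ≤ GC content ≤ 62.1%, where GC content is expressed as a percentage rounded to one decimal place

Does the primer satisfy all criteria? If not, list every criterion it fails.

Fails: GC clamp.

Base counts: A=7, T=9, G=2, C=8 (length 26).
homopolymer run: longest run = 4 ✓
GC clamp: 3' end TTC has 1 G/C, need ≥2 ✗
Tm: Tm = 64.9 + 41·(10 − 16.4)/26 = 54.8°C ✓
GC content: GC 10/26 = 38.5% ✓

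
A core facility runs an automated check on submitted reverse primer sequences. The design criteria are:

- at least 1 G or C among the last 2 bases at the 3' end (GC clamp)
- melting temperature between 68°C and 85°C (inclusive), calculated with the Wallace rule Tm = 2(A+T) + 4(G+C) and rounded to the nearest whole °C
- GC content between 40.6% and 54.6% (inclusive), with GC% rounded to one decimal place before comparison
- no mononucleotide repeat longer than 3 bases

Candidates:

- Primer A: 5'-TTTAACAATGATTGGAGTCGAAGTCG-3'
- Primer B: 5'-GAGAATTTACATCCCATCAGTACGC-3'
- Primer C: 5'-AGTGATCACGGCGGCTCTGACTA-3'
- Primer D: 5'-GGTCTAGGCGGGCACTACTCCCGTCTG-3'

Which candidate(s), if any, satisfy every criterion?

Primer A (26 nt, A=8 T=8 G=7 C=3): 3' end CG has 2 G/C ✓; Tm = 2·16 + 4·10 = 72°C ✓; GC 10/26 = 38.5%, outside 40.6–54.6% ✗; longest run = 3 ✓ — fails.
Primer B (25 nt, A=8 T=6 G=4 C=7): 3' end GC has 2 G/C ✓; Tm = 2·14 + 4·11 = 72°C ✓; GC 11/25 = 44.0% ✓; longest run = 3 ✓ — passes.
Primer C (23 nt, A=5 T=5 G=7 C=6): 3' end TA has 0 G/C, need ≥1 ✗; Tm = 2·10 + 4·13 = 72°C ✓; GC 13/23 = 56.5%, outside 40.6–54.6% ✗; longest run = 2 ✓ — fails.
Primer D (27 nt, A=3 T=6 G=9 C=9): 3' end TG has 1 G/C ✓; Tm = 2·9 + 4·18 = 90°C, outside 68–85°C ✗; GC 18/27 = 66.7%, outside 40.6–54.6% ✗; longest run = 3 ✓ — fails.

Primer B only.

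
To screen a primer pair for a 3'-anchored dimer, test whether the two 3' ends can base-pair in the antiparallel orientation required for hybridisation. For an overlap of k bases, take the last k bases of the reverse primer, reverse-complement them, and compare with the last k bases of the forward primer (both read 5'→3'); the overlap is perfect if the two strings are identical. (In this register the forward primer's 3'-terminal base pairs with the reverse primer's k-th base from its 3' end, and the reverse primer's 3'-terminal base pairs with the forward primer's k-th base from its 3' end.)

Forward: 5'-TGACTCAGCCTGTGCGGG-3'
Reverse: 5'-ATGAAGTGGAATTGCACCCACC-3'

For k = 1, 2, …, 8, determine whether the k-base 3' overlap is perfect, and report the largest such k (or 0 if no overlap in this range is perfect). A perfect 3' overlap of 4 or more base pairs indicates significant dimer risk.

Longest perfect overlap: 2 complementary base pairs; below the dimer-risk threshold (threshold 4).

Last 8 bases (5'→3') — forward …TGTGCGGG, reverse …CACCCACC.
Reverse complement of the reverse primer's last 8 bases: GGTGGGTG; its first k bases are the reverse complement of the reverse primer's last k bases, so a perfect k-base overlap needs the forward primer's last k bases to equal them.
Comparing (forward last k vs required): k=1: G vs G ✓; k=2: GG vs GG ✓; k=3: GGG vs GGT ✗; k=4: CGGG vs GGTG ✗; k=5: GCGGG vs GGTGG ✗; k=6: TGCGGG vs GGTGGG ✗; k=7: GTGCGGG vs GGTGGGT ✗; k=8: TGTGCGGG vs GGTGGGTG ✗.
Perfect overlaps at k = 1, 2; the largest is 2.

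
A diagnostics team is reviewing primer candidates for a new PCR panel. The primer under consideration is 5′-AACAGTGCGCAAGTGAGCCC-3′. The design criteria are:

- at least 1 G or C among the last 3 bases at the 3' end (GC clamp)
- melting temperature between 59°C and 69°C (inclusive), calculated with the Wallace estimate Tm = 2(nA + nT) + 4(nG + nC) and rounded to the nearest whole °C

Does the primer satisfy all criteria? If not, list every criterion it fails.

Meets all criteria.

Base counts: A=6, T=2, G=6, C=6 (length 20).
GC clamp: 3' end CCC has 3 G/C ✓
Tm: Tm = 2·8 + 4·12 = 64°C ✓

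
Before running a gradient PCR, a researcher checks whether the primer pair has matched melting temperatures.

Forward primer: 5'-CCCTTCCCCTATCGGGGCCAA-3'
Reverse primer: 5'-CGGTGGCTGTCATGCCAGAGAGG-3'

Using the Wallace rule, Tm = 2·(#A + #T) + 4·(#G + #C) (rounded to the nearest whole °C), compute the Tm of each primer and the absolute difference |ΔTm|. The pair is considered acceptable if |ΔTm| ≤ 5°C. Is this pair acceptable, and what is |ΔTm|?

|ΔTm| = 6°C; the pair is not acceptable.

Forward: A=3 T=4 G=4 C=10 → Tm = 2·7 + 4·14 = 70°C.
Reverse: A=4 T=4 G=10 C=5 → Tm = 2·8 + 4·15 = 76°C.
|ΔTm| = |70 − 76| = 6°C, > 5°C.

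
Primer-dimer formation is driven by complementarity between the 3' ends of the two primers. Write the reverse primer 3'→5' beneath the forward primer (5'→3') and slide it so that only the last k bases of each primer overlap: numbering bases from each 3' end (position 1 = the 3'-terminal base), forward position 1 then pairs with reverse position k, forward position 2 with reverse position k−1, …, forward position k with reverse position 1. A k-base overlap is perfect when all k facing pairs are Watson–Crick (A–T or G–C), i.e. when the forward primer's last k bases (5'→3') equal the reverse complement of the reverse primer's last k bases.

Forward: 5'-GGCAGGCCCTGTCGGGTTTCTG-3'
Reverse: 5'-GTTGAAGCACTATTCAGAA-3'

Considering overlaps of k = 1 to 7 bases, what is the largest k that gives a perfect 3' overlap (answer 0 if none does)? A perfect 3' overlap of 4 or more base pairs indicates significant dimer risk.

Longest perfect overlap: 5 complementary base pairs; significant dimer risk (threshold 4).

Last 7 bases (5'→3') — forward …GTTTCTG, reverse …TTCAGAA.
Reverse complement of the reverse primer's last 7 bases: TTCTGAA; its first k bases are the reverse complement of the reverse primer's last k bases, so a perfect k-base overlap needs the forward primer's last k bases to equal them.
Comparing (forward last k vs required): k=1: G vs T ✗; k=2: TG vs TT ✗; k=3: CTG vs TTC ✗; k=4: TCTG vs TTCT ✗; k=5: TTCTG vs TTCTG ✓; k=6: TTTCTG vs TTCTGA ✗; k=7: GTTTCTG vs TTCTGAA ✗.
Only k = 5 is perfect, so the longest perfect 3' overlap is 5.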